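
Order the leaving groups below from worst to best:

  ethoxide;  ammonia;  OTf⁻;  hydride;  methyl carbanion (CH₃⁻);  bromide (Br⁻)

methyl carbanion (CH₃⁻) < hydride < ethoxide < ammonia < bromide (Br⁻) < OTf⁻

OTf⁻: pKₐ(CF₃SO₃H (triflic acid)) ≈ -14 — charge spread over three oxygens and a CF₃ group; the premier leaving group in synthesis
bromide (Br⁻): pKₐ(HBr) ≈ -9 — weak base; good leaving group
ammonia: pKₐ(NH₄⁺) ≈ 9.2
ethoxide: pKₐ(CH₃CH₂OH) ≈ 16
hydride: pKₐ(H₂) ≈ 36
methyl carbanion (CH₃⁻): pKₐ(CH₄) ≈ 48
Reversing gives the worst-to-best order requested.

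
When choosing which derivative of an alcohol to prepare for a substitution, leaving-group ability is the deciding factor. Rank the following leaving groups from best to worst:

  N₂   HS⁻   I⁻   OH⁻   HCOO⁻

N₂ > I⁻ > HCOO⁻ > HS⁻ > OH⁻

The more stable X⁻ (or X) is on its own — i.e. the weaker a base it is — the better a leaving group it makes.
N₂: no meaningful conjugate acid; N₂ departs as an exceptionally stable neutral molecule
I⁻: pKₐ(HI) ≈ -10 — large, highly polarisable; very weak base
HCOO⁻: pKₐ(HCOOH) ≈ 3.8
HS⁻: pKₐ(H₂S) ≈ 7
OH⁻: pKₐ(H₂O) ≈ 15.7 — strong base; essentially never leaves without prior activation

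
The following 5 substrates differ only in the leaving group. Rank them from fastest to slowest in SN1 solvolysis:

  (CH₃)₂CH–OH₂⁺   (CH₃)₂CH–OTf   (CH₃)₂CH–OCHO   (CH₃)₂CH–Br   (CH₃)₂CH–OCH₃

With the same alkyl group throughout, only the leaving group differentiates the rates.
Rank by basicity of the departing species: weakest base leaves most easily.
(CH₃)₂CH–OTf loses OTf⁻: pKₐ(CF₃SO₃H (triflic acid)) ≈ -14
(CH₃)₂CH–Br loses Br⁻: pKₐ(HBr) ≈ -9
(CH₃)₂CH–OH₂⁺ loses H₂O: pKₐ(H₃O⁺) ≈ -1.7
(CH₃)₂CH–OCHO loses HCOO⁻: pKₐ(HCOOH) ≈ 3.8
(CH₃)₂CH–OCH₃ loses CH₃O⁻: pKₐ(CH₃OH) ≈ 15.5

(CH₃)₂CH–OTf > (CH₃)₂CH–Br > (CH₃)₂CH–OH₂⁺ > (CH₃)₂CH–OCHO > (CH₃)₂CH–OCH₃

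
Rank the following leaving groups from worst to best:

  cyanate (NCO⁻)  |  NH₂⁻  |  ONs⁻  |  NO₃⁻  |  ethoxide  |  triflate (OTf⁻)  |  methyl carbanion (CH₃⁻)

methyl carbanion (CH₃⁻) < NH₂⁻ < ethoxide < cyanate (NCO⁻) < NO₃⁻ < ONs⁻ < triflate (OTf⁻)

The more stable X⁻ (or X) is on its own — i.e. the weaker a base it is — the better a leaving group it makes.
triflate (OTf⁻): pKₐ(CF₃SO₃H (triflic acid)) ≈ -14
ONs⁻: pKₐ(p-O₂NC₆H₄SO₃H) ≈ -3.5
NO₃⁻: pKₐ(HNO₃) ≈ -1.3
cyanate (NCO⁻): pKₐ(HOCN) ≈ 3.5
ethoxide: pKₐ(CH₃CH₂OH) ≈ 16
NH₂⁻: pKₐ(NH₃) ≈ 38
methyl carbanion (CH₃⁻): pKₐ(CH₄) ≈ 48
The question asks for worst first, so the sequence is read in increasing leaving-group ability.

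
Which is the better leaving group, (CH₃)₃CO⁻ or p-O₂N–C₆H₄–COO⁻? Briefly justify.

p-O₂N–C₆H₄–COO⁻ is the better leaving group.
pKₐ(p-nitrobenzoic acid) ≈ 3.4 versus pKₐ(t-BuOH) ≈ 18: p-O₂N–C₆H₄–COO⁻ is the much weaker base.
Electron-withdrawing nitro group stabilises the carboxylate.

p-O₂N–C₆H₄–COO⁻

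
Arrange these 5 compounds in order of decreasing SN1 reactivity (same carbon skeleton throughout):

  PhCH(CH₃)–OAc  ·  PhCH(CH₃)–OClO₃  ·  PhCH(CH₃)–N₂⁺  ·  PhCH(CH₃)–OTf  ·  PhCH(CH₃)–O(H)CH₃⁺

The skeletons are identical, so relative rate is governed entirely by leaving-group ability.
A good leaving group is a weak base: the lower the pKₐ of its conjugate acid, the more readily it departs.
PhCH(CH₃)–N₂⁺ loses N₂: no meaningful conjugate acid; N₂ departs as an exceptionally stable neutral molecule
PhCH(CH₃)–OTf loses OTf⁻: pKₐ(CF₃SO₃H (triflic acid)) ≈ -14
PhCH(CH₃)–OClO₃ loses ClO₄⁻: pKₐ(HClO₄) ≈ -10
PhCH(CH₃)–O(H)CH₃⁺ loses R'OH: pKₐ(R'OH₂⁺) ≈ -2.4
PhCH(CH₃)–OAc loses AcO⁻: pKₐ(CH₃COOH) ≈ 4.8

PhCH(CH₃)–N₂⁺ > PhCH(CH₃)–OTf > PhCH(CH₃)–OClO₃ > PhCH(CH₃)–O(H)CH₃⁺ > PhCH(CH₃)–OAc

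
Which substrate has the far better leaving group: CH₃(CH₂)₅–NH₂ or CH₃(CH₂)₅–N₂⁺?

From CH₃(CH₂)₅–NH₂ the departing group would be NH₂⁻ (pKₐ(NH₃) ≈ 38). Extremely strong base; never a leaving group.
From CH₃(CH₂)₅–N₂⁺ the leaving group is N₂ (no meaningful conjugate acid; N₂ departs as an exceptionally stable neutral molecule).
(In practice CH₃(CH₂)₅–N₂⁺ is made from CH₃(CH₂)₅–NH₂ by diazotisation (NaNO₂ / HCl, 0 °C), generating a diazonium salt that expels N₂.)

CH₃(CH₂)₅–N₂⁺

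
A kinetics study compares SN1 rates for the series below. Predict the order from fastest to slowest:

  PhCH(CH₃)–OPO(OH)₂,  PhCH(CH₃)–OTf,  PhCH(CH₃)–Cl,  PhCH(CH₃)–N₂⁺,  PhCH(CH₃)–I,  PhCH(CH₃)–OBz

Identical carbon frameworks mean the comparison reduces to leaving-group quality.
The more stable X⁻ (or X) is on its own — i.e. the weaker a base it is — the better a leaving group it makes.
PhCH(CH₃)–N₂⁺ loses N₂: no meaningful conjugate acid; N₂ departs as an exceptionally stable neutral molecule
PhCH(CH₃)–OTf loses OTf⁻: pKₐ(CF₃SO₃H (triflic acid)) ≈ -14
PhCH(CH₃)–I loses I⁻: pKₐ(HI) ≈ -10
PhCH(CH₃)–Cl loses Cl⁻: pKₐ(HCl) ≈ -7
PhCH(CH₃)–OPO(OH)₂ loses H₂PO₄⁻: pKₐ(H₃PO₄) ≈ 2.1
PhCH(CH₃)–OBz loses PhCOO⁻: pKₐ(C₆H₅COOH) ≈ 4.2

PhCH(CH₃)–N₂⁺ > PhCH(CH₃)–OTf > PhCH(CH₃)–I > PhCH(CH₃)–Cl > PhCH(CH₃)–OPO(OH)₂ > PhCH(CH₃)–OBz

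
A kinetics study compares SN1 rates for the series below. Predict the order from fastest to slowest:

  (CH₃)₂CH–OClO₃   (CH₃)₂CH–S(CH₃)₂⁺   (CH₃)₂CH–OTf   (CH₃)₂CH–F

The skeletons are identical, so relative rate is governed entirely by leaving-group ability.
Rank by basicity of the departing species: weakest base leaves most easily.
(CH₃)₂CH–OTf loses OTf⁻: pKₐ(CF₃SO₃H (triflic acid)) ≈ -14
(CH₃)₂CH–OClO₃ loses ClO₄⁻: pKₐ(HClO₄) ≈ -10
(CH₃)₂CH–S(CH₃)₂⁺ loses SR'₂: pKₐ(R'₂SH⁺) ≈ -7
(CH₃)₂CH–F loses F⁻: pKₐ(HF) ≈ 3.2

(CH₃)₂CH–OTf > (CH₃)₂CH–OClO₃ > (CH₃)₂CH–S(CH₃)₂⁺ > (CH₃)₂CH–F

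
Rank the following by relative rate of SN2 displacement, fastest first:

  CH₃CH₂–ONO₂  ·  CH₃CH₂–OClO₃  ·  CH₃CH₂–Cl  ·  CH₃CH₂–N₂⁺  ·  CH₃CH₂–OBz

CH₃CH₂–N₂⁺ > CH₃CH₂–OClO₃ > CH₃CH₂–Cl > CH₃CH₂–ONO₂ > CH₃CH₂–OBz

Same R in every case — rank the leaving groups.
Rank by basicity of the departing species: weakest base leaves most easily.
CH₃CH₂–N₂⁺ loses N₂: no meaningful conjugate acid; N₂ departs as an exceptionally stable neutral molecule
CH₃CH₂–OClO₃ loses ClO₄⁻: pKₐ(HClO₄) ≈ -10
CH₃CH₂–Cl loses Cl⁻: pKₐ(HCl) ≈ -7
CH₃CH₂–ONO₂ loses NO₃⁻: pKₐ(HNO₃) ≈ -1.3
CH₃CH₂–OBz loses PhCOO⁻: pKₐ(C₆H₅COOH) ≈ 4.2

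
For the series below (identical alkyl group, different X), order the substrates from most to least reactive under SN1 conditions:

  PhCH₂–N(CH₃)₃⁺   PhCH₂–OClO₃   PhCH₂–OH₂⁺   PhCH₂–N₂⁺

Same R in every case — rank the leaving groups.
A good leaving group is a weak base: the lower the pKₐ of its conjugate acid, the more readily it departs.
PhCH₂–N₂⁺ loses N₂: no meaningful conjugate acid; N₂ departs as an exceptionally stable neutral molecule
PhCH₂–OClO₃ loses ClO₄⁻: pKₐ(HClO₄) ≈ -10
PhCH₂–OH₂⁺ loses H₂O: pKₐ(H₃O⁺) ≈ -1.7
PhCH₂–N(CH₃)₃⁺ loses NR'₃: pKₐ(R'₃NH⁺) ≈ 10.7

PhCH₂–N₂⁺ > PhCH₂–OClO₃ > PhCH₂–OH₂⁺ > PhCH₂–N(CH₃)₃⁺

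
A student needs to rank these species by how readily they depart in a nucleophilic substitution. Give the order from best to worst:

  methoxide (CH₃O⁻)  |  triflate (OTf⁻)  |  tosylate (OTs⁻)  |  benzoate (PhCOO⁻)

triflate (OTf⁻) > tosylate (OTs⁻) > benzoate (PhCOO⁻) > methoxide (CH₃O⁻)

A good leaving group is a weak base: the lower the pKₐ of its conjugate acid, the more readily it departs.
triflate (OTf⁻): pKₐ(CF₃SO₃H (triflic acid)) ≈ -14
tosylate (OTs⁻): pKₐ(p-CH₃C₆H₄SO₃H (TsOH)) ≈ -2.8
benzoate (PhCOO⁻): pKₐ(C₆H₅COOH) ≈ 4.2
methoxide (CH₃O⁻): pKₐ(CH₃OH) ≈ 15.5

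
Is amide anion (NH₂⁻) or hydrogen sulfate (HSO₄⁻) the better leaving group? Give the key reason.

hydrogen sulfate (HSO₄⁻)

hydrogen sulfate (HSO₄⁻) is the better leaving group.
pKₐ(H₂SO₄) ≈ -3 versus pKₐ(NH₃) ≈ 38: hydrogen sulfate (HSO₄⁻) is the much weaker base.
Conjugate base of a strong mineral acid.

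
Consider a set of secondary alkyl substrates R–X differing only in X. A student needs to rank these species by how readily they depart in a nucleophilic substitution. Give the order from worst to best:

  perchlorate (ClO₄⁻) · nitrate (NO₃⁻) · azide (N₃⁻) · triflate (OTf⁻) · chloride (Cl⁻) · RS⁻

RS⁻ < azide (N₃⁻) < nitrate (NO₃⁻) < chloride (Cl⁻) < perchlorate (ClO₄⁻) < triflate (OTf⁻)

The more stable X⁻ (or X) is on its own — i.e. the weaker a base it is — the better a leaving group it makes.
triflate (OTf⁻): pKₐ(CF₃SO₃H (triflic acid)) ≈ -14
perchlorate (ClO₄⁻): pKₐ(HClO₄) ≈ -10 — extremely weak base; rarely used for safety reasons
chloride (Cl⁻): pKₐ(HCl) ≈ -7 — moderately weak base
nitrate (NO₃⁻): pKₐ(HNO₃) ≈ -1.3 — resonance-delocalised over three oxygens
azide (N₃⁻): pKₐ(HN₃) ≈ 4.7 — linear, resonance-stabilised
RS⁻: pKₐ(RSH (a thiol)) ≈ 10.5
Listed from poorest to best leaving group as asked.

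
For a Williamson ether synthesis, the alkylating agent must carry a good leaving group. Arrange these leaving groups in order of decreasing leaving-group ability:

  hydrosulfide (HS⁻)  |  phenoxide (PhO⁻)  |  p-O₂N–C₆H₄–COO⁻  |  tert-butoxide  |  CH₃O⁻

p-O₂N–C₆H₄–COO⁻: pKₐ(p-nitrobenzoic acid) ≈ 3.4 — electron-withdrawing nitro group stabilises the carboxylate
hydrosulfide (HS⁻): pKₐ(H₂S) ≈ 7 — larger and more polarisable than the oxygen analogue
phenoxide (PhO⁻): pKₐ(C₆H₅OH (phenol)) ≈ 10 — resonance into the ring helps, but still a poor LG
CH₃O⁻: pKₐ(CH₃OH) ≈ 15.5 — strong base; alkoxides do not leave unassisted
tert-butoxide: pKₐ(t-BuOH) ≈ 18

p-O₂N–C₆H₄–COO⁻ > hydrosulfide (HS⁻) > phenoxide (PhO⁻) > CH₃O⁻ > tert-butoxide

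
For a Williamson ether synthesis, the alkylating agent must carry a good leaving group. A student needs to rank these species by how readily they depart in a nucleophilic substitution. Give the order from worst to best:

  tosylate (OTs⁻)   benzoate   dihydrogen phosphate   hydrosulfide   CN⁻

CN⁻ < hydrosulfide < benzoate < dihydrogen phosphate < tosylate (OTs⁻)

Rank by basicity of the departing species: weakest base leaves most easily.
tosylate (OTs⁻): pKₐ(p-CH₃C₆H₄SO₃H (TsOH)) ≈ -2.8 — resonance-delocalised arenesulfonate
dihydrogen phosphate: pKₐ(H₃PO₄) ≈ 2.1 — moderate base; biological leaving group after further activation
benzoate: pKₐ(C₆H₅COOH) ≈ 4.2
hydrosulfide: pKₐ(H₂S) ≈ 7 — larger and more polarisable than the oxygen analogue
CN⁻: pKₐ(HCN) ≈ 9.2 — sp carbon stabilises the charge somewhat, but still a poor LG
Reversing gives the worst-to-best order requested.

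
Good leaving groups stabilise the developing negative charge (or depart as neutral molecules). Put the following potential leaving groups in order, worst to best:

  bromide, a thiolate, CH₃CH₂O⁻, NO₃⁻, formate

CH₃CH₂O⁻ < a thiolate < formate < NO₃⁻ < bromide

A good leaving group is a weak base: the lower the pKₐ of its conjugate acid, the more readily it departs.
bromide: pKₐ(HBr) ≈ -9
NO₃⁻: pKₐ(HNO₃) ≈ -1.3
formate: pKₐ(HCOOH) ≈ 3.8 — resonance-stabilised carboxylate
a thiolate: pKₐ(RSH (a thiol)) ≈ 10.5 — moderately basic; rarely leaves without activation
CH₃CH₂O⁻: pKₐ(CH₃CH₂OH) ≈ 16 — strong base; alkoxides do not leave unassisted
Listed from poorest to best leaving group as asked.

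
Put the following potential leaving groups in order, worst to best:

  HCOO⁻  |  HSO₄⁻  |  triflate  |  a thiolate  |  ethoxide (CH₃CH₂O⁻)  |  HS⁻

ethoxide (CH₃CH₂O⁻) < a thiolate < HS⁻ < HCOO⁻ < HSO₄⁻ < triflate

A good leaving group is a weak base: the lower the pKₐ of its conjugate acid, the more readily it departs.
triflate: pKₐ(CF₃SO₃H (triflic acid)) ≈ -14 — charge spread over three oxygens and a CF₃ group; the premier leaving group in synthesis
HSO₄⁻: pKₐ(H₂SO₄) ≈ -3
HCOO⁻: pKₐ(HCOOH) ≈ 3.8
HS⁻: pKₐ(H₂S) ≈ 7
a thiolate: pKₐ(RSH (a thiol)) ≈ 10.5
ethoxide (CH₃CH₂O⁻): pKₐ(CH₃CH₂OH) ≈ 16
Listed from poorest to best leaving group as asked.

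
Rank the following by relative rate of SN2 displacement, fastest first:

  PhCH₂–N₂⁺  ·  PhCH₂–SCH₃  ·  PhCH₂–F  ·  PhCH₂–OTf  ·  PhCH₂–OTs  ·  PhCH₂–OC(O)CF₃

With the same alkyl group throughout, only the leaving group differentiates the rates.
The more stable X⁻ (or X) is on its own — i.e. the weaker a base it is — the better a leaving group it makes.
PhCH₂–N₂⁺ loses N₂: no meaningful conjugate acid; N₂ departs as an exceptionally stable neutral molecule
PhCH₂–OTf loses OTf⁻: pKₐ(CF₃SO₃H (triflic acid)) ≈ -14
PhCH₂–OTs loses OTs⁻: pKₐ(p-CH₃C₆H₄SO₃H (TsOH)) ≈ -2.8
PhCH₂–OC(O)CF₃ loses CF₃COO⁻: pKₐ(CF₃COOH) ≈ 0.2
PhCH₂–F loses F⁻: pKₐ(HF) ≈ 3.2
PhCH₂–SCH₃ loses RS⁻: pKₐ(RSH (a thiol)) ≈ 10.5

PhCH₂–N₂⁺ > PhCH₂–OTf > PhCH₂–OTs > PhCH₂–OC(O)CF₃ > PhCH₂–F > PhCH₂–SCH₃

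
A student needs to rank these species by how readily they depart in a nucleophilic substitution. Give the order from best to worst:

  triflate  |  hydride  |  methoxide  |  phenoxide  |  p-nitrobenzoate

triflate > p-nitrobenzoate > phenoxide > methoxide > hydride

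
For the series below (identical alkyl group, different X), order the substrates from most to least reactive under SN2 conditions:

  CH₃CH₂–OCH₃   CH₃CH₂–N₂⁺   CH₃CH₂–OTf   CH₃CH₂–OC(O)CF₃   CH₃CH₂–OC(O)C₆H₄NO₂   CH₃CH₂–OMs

Identical carbon frameworks mean the comparison reduces to leaving-group quality.
Leaving-group ability tracks the stability of the departed species; conjugate-acid pKₐ is the usual yardstick (lower pKₐ → better LG).
CH₃CH₂–N₂⁺ loses N₂: no meaningful conjugate acid; N₂ departs as an exceptionally stable neutral molecule
CH₃CH₂–OTf loses OTf⁻: pKₐ(CF₃SO₃H (triflic acid)) ≈ -14
CH₃CH₂–OMs loses OMs⁻: pKₐ(CH₃SO₃H (MsOH)) ≈ -1.9
CH₃CH₂–OC(O)CF₃ loses CF₃COO⁻: pKₐ(CF₃COOH) ≈ 0.2
CH₃CH₂–OC(O)C₆H₄NO₂ loses p-O₂N–C₆H₄–COO⁻: pKₐ(p-nitrobenzoic acid) ≈ 3.4
CH₃CH₂–OCH₃ loses CH₃O⁻: pKₐ(CH₃OH) ≈ 15.5

CH₃CH₂–N₂⁺ > CH₃CH₂–OTf > CH₃CH₂–OMs > CH₃CH₂–OC(O)CF₃ > CH₃CH₂–OC(O)C₆H₄NO₂ > CH₃CH₂–OCH₃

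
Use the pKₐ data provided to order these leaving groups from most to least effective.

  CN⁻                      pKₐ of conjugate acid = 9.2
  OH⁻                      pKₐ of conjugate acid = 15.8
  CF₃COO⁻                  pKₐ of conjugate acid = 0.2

CF₃COO⁻ > CN⁻ > OH⁻

Lower conjugate-acid pKₐ ⇒ weaker base ⇒ better leaving group.
Sorting by the given values: CF₃COO⁻ (0.2), CN⁻ (9.2), OH⁻ (15.8).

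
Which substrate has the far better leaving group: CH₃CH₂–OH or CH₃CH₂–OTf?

From CH₃CH₂–OH the departing group would be OH⁻ (pKₐ(H₂O) ≈ 15.7). Strong base; essentially never leaves without prior activation.
From CH₃CH₂–OTf the leaving group is OTf⁻ (pKₐ(CF₃SO₃H (triflic acid)) ≈ -14). Charge spread over three oxygens and a CF₃ group; the premier leaving group in synthesis.
(In practice CH₃CH₂–OTf is made from CH₃CH₂–OH by treatment with Tf₂O / 2,6-lutidine, converting the hydroxyl into a triflate.)

CH₃CH₂–OTf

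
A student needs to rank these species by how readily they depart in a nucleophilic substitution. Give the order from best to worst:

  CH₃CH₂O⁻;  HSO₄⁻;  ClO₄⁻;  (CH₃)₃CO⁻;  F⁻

A good leaving group is a weak base: the lower the pKₐ of its conjugate acid, the more readily it departs.
ClO₄⁻: pKₐ(HClO₄) ≈ -10
HSO₄⁻: pKₐ(H₂SO₄) ≈ -3
F⁻: pKₐ(HF) ≈ 3.2
CH₃CH₂O⁻: pKₐ(CH₃CH₂OH) ≈ 16
(CH₃)₃CO⁻: pKₐ(t-BuOH) ≈ 18

ClO₄⁻ > HSO₄⁻ > F⁻ > CH₃CH₂O⁻ > (CH₃)₃CO⁻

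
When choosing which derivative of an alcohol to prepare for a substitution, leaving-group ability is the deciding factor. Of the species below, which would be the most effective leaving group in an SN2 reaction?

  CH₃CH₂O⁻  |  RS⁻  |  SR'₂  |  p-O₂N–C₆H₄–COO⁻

SR'₂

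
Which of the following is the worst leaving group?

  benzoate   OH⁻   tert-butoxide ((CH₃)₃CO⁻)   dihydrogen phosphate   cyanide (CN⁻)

tert-butoxide ((CH₃)₃CO⁻)

The more stable X⁻ (or X) is on its own — i.e. the weaker a base it is — the better a leaving group it makes.
dihydrogen phosphate: pKₐ(H₃PO₄) ≈ 2.1
benzoate: pKₐ(C₆H₅COOH) ≈ 4.2
cyanide (CN⁻): pKₐ(HCN) ≈ 9.2
OH⁻: pKₐ(H₂O) ≈ 15.7
tert-butoxide ((CH₃)₃CO⁻): pKₐ(t-BuOH) ≈ 18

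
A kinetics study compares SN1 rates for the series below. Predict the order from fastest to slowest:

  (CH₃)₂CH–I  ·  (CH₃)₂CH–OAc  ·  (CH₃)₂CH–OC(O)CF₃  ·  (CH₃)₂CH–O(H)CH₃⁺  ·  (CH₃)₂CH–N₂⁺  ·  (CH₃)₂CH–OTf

(CH₃)₂CH–N₂⁺ > (CH₃)₂CH–OTf > (CH₃)₂CH–I > (CH₃)₂CH–O(H)CH₃⁺ > (CH₃)₂CH–OC(O)CF₃ > (CH₃)₂CH–OAc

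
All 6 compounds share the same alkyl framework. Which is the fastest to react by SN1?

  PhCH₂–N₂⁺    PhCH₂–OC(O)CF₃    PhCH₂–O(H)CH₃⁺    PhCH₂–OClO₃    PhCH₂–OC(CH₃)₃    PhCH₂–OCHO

PhCH₂–N₂⁺

Identical carbon frameworks mean the comparison reduces to leaving-group quality.
Leaving-group ability tracks the stability of the departed species; conjugate-acid pKₐ is the usual yardstick (lower pKₐ → better LG).
PhCH₂–N₂⁺ loses N₂: no meaningful conjugate acid; N₂ departs as an exceptionally stable neutral molecule
PhCH₂–OClO₃ loses ClO₄⁻: pKₐ(HClO₄) ≈ -10
PhCH₂–O(H)CH₃⁺ loses R'OH: pKₐ(R'OH₂⁺) ≈ -2.4
PhCH₂–OC(O)CF₃ loses CF₃COO⁻: pKₐ(CF₃COOH) ≈ 0.2
PhCH₂–OCHO loses HCOO⁻: pKₐ(HCOOH) ≈ 3.8
PhCH₂–OC(CH₃)₃ loses (CH₃)₃CO⁻: pKₐ(t-BuOH) ≈ 18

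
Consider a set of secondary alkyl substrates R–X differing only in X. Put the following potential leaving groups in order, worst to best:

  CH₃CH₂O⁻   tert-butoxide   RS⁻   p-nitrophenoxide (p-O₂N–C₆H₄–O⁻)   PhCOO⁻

A good leaving group is a weak base: the lower the pKₐ of its conjugate acid, the more readily it departs.
PhCOO⁻: pKₐ(C₆H₅COOH) ≈ 4.2
p-nitrophenoxide (p-O₂N–C₆H₄–O⁻): pKₐ(p-nitrophenol) ≈ 7.2
RS⁻: pKₐ(RSH (a thiol)) ≈ 10.5
CH₃CH₂O⁻: pKₐ(CH₃CH₂OH) ≈ 16
tert-butoxide: pKₐ(t-BuOH) ≈ 18
The question asks for worst first, so the sequence is read in increasing leaving-group ability.

tert-butoxide < CH₃CH₂O⁻ < RS⁻ < p-nitrophenoxide (p-O₂N–C₆H₄–O⁻) < PhCOO⁻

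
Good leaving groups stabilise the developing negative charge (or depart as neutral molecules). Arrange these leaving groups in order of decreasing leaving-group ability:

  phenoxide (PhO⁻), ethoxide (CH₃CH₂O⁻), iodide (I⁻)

iodide (I⁻) > phenoxide (PhO⁻) > ethoxide (CH₃CH₂O⁻)

Rank by basicity of the departing species: weakest base leaves most easily.
iodide (I⁻): pKₐ(HI) ≈ -10 — large, highly polarisable; very weak base
phenoxide (PhO⁻): pKₐ(C₆H₅OH (phenol)) ≈ 10
ethoxide (CH₃CH₂O⁻): pKₐ(CH₃CH₂OH) ≈ 16 — strong base; alkoxides do not leave unassisted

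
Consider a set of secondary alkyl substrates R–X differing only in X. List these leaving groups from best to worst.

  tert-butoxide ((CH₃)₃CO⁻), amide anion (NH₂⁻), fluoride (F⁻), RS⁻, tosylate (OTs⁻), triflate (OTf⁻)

triflate (OTf⁻): pKₐ(CF₃SO₃H (triflic acid)) ≈ -14
tosylate (OTs⁻): pKₐ(p-CH₃C₆H₄SO₃H (TsOH)) ≈ -2.8 — resonance-delocalised arenesulfonate
fluoride (F⁻): pKₐ(HF) ≈ 3.2
RS⁻: pKₐ(RSH (a thiol)) ≈ 10.5 — moderately basic; rarely leaves without activation
tert-butoxide ((CH₃)₃CO⁻): pKₐ(t-BuOH) ≈ 18 — bulky, strongly basic alkoxide
amide anion (NH₂⁻): pKₐ(NH₃) ≈ 38 — extremely strong base; never a leaving group

triflate (OTf⁻) > tosylate (OTs⁻) > fluoride (F⁻) > RS⁻ > tert-butoxide ((CH₃)₃CO⁻) > amide anion (NH₂⁻)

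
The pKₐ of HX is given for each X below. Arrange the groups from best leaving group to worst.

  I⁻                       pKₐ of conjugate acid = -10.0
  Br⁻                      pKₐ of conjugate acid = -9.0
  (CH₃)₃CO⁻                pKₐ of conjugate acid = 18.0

I⁻ > Br⁻ > (CH₃)₃CO⁻

Lower conjugate-acid pKₐ ⇒ weaker base ⇒ better leaving group.
Sorting by the given values: I⁻ (-10.0), Br⁻ (-9.0), (CH₃)₃CO⁻ (18.0).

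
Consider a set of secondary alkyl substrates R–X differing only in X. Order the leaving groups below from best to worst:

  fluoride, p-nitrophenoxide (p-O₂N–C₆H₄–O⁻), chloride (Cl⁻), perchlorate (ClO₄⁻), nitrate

perchlorate (ClO₄⁻) > chloride (Cl⁻) > nitrate > fluoride > p-nitrophenoxide (p-O₂N–C₆H₄–O⁻)

Leaving-group ability tracks the stability of the departed species; conjugate-acid pKₐ is the usual yardstick (lower pKₐ → better LG).
perchlorate (ClO₄⁻): pKₐ(HClO₄) ≈ -10
chloride (Cl⁻): pKₐ(HCl) ≈ -7
nitrate: pKₐ(HNO₃) ≈ -1.3
fluoride: pKₐ(HF) ≈ 3.2
p-nitrophenoxide (p-O₂N–C₆H₄–O⁻): pKₐ(p-nitrophenol) ≈ 7.2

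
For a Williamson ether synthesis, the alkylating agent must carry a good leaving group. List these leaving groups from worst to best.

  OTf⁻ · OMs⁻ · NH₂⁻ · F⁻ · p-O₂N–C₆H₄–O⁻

A good leaving group is a weak base: the lower the pKₐ of its conjugate acid, the more readily it departs.
OTf⁻: pKₐ(CF₃SO₃H (triflic acid)) ≈ -14
OMs⁻: pKₐ(CH₃SO₃H (MsOH)) ≈ -1.9
F⁻: pKₐ(HF) ≈ 3.2
p-O₂N–C₆H₄–O⁻: pKₐ(p-nitrophenol) ≈ 7.2
NH₂⁻: pKₐ(NH₃) ≈ 38
The question asks for worst first, so the sequence is read in increasing leaving-group ability.

NH₂⁻ < p-O₂N–C₆H₄–O⁻ < F⁻ < OMs⁻ < OTf⁻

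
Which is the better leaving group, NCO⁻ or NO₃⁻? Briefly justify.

NO₃⁻

NO₃⁻ is the better leaving group.
pKₐ(HNO₃) ≈ -1.3 versus pKₐ(HOCN) ≈ 3.5: NO₃⁻ is the much weaker base.
Resonance-delocalised over three oxygens.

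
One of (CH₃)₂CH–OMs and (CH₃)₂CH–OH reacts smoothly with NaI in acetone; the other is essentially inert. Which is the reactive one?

From (CH₃)₂CH–OH the departing group would be OH⁻ (pKₐ(H₂O) ≈ 15.7). Strong base; essentially never leaves without prior activation.
From (CH₃)₂CH–OMs the leaving group is OMs⁻ (pKₐ(CH₃SO₃H (MsOH)) ≈ -1.9). Resonance-delocalised alkanesulfonate.
(In practice (CH₃)₂CH–OMs is made from (CH₃)₂CH–OH by treatment with MsCl / Et₃N, converting the hydroxyl into a mesylate.)

(CH₃)₂CH–OMs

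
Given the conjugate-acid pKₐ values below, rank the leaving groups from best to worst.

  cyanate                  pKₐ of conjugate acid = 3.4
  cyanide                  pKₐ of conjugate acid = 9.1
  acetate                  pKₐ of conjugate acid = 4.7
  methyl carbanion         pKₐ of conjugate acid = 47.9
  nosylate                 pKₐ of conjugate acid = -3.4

Lower conjugate-acid pKₐ ⇒ weaker base ⇒ better leaving group.
Sorting by the given values: nosylate (-3.4), cyanate (3.4), acetate (4.7), cyanide (9.1), methyl carbanion (47.9).

nosylate > cyanate > acetate > cyanide > methyl carbanion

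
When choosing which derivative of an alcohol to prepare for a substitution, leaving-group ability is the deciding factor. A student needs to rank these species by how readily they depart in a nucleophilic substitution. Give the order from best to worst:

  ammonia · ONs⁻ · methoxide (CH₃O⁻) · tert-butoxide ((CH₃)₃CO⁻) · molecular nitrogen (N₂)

Rank by basicity of the departing species: weakest base leaves most easily.
molecular nitrogen (N₂): no meaningful conjugate acid; N₂ departs as an exceptionally stable neutral molecule
ONs⁻: pKₐ(p-O₂NC₆H₄SO₃H) ≈ -3.5
ammonia: pKₐ(NH₄⁺) ≈ 9.2
methoxide (CH₃O⁻): pKₐ(CH₃OH) ≈ 15.5
tert-butoxide ((CH₃)₃CO⁻): pKₐ(t-BuOH) ≈ 18

molecular nitrogen (N₂) > ONs⁻ > ammonia > methoxide (CH₃O⁻) > tert-butoxide ((CH₃)₃CO⁻)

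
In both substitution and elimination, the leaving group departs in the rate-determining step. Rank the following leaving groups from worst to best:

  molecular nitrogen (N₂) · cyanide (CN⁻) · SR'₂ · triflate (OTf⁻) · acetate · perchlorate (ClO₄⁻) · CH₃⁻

A good leaving group is a weak base: the lower the pKₐ of its conjugate acid, the more readily it departs.
molecular nitrogen (N₂): no meaningful conjugate acid; N₂ departs as an exceptionally stable neutral molecule
triflate (OTf⁻): pKₐ(CF₃SO₃H (triflic acid)) ≈ -14
perchlorate (ClO₄⁻): pKₐ(HClO₄) ≈ -10 — extremely weak base; rarely used for safety reasons
SR'₂: pKₐ(R'₂SH⁺) ≈ -7 — neutral; leaves from a sulfonium salt (R–SR'₂⁺)
acetate: pKₐ(CH₃COOH) ≈ 4.8 — resonance-stabilised but still a weak base
cyanide (CN⁻): pKₐ(HCN) ≈ 9.2 — sp carbon stabilises the charge somewhat, but still a poor LG
CH₃⁻: pKₐ(CH₄) ≈ 48
Reversing gives the worst-to-best order requested.

CH₃⁻ < cyanide (CN⁻) < acetate < SR'₂ < perchlorate (ClO₄⁻) < triflate (OTf⁻) < molecular nitrogen (N₂)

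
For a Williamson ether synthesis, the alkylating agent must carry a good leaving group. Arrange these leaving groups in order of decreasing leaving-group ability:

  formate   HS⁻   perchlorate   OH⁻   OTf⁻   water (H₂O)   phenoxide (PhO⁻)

A good leaving group is a weak base: the lower the pKₐ of its conjugate acid, the more readily it departs.
OTf⁻: pKₐ(CF₃SO₃H (triflic acid)) ≈ -14 — charge spread over three oxygens and a CF₃ group; the premier leaving group in synthesis
perchlorate: pKₐ(HClO₄) ≈ -10 — extremely weak base; rarely used for safety reasons
water (H₂O): pKₐ(H₃O⁺) ≈ -1.7
formate: pKₐ(HCOOH) ≈ 3.8
HS⁻: pKₐ(H₂S) ≈ 7 — larger and more polarisable than the oxygen analogue
phenoxide (PhO⁻): pKₐ(C₆H₅OH (phenol)) ≈ 10 — resonance into the ring helps, but still a poor LG
OH⁻: pKₐ(H₂O) ≈ 15.7

OTf⁻ > perchlorate > water (H₂O) > formate > HS⁻ > phenoxide (PhO⁻) > OH⁻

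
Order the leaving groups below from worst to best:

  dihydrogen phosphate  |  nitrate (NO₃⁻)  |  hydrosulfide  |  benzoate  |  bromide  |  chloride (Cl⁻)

hydrosulfide < benzoate < dihydrogen phosphate < nitrate (NO₃⁻) < chloride (Cl⁻) < bromide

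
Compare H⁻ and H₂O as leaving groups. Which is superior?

H₂O is the better leaving group.
pKₐ(H₃O⁺) ≈ -1.7 versus pKₐ(H₂) ≈ 36: H₂O is the much weaker base.
Neutral; leaves from a protonated alcohol (R–OH₂⁺).

H₂O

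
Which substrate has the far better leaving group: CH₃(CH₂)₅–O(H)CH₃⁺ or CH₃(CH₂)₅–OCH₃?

CH₃(CH₂)₅–O(H)CH₃⁺

From CH₃(CH₂)₅–OCH₃ the departing group would be CH₃O⁻ (pKₐ(CH₃OH) ≈ 15.5). Strong base; alkoxides do not leave unassisted.
From CH₃(CH₂)₅–O(H)CH₃⁺ the leaving group is R'OH (pKₐ(R'OH₂⁺) ≈ -2.4). Neutral; leaves from a protonated ether (an oxonium ion, R–O(H)R'⁺).
(In practice CH₃(CH₂)₅–O(H)CH₃⁺ is made from CH₃(CH₂)₅–OCH₃ by protonation with concentrated HI, allowing neutral methanol, rather than methoxide, to depart.)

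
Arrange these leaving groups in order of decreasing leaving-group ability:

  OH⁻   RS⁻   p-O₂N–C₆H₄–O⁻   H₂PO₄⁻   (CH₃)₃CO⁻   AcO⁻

A good leaving group is a weak base: the lower the pKₐ of its conjugate acid, the more readily it departs.
H₂PO₄⁻: pKₐ(H₃PO₄) ≈ 2.1
AcO⁻: pKₐ(CH₃COOH) ≈ 4.8 — resonance-stabilised but still a weak base
p-O₂N–C₆H₄–O⁻: pKₐ(p-nitrophenol) ≈ 7.2 — nitro group delocalises the charge; the classic chromogenic LG
RS⁻: pKₐ(RSH (a thiol)) ≈ 10.5 — moderately basic; rarely leaves without activation
OH⁻: pKₐ(H₂O) ≈ 15.7
(CH₃)₃CO⁻: pKₐ(t-BuOH) ≈ 18 — bulky, strongly basic alkoxide

H₂PO₄⁻ > AcO⁻ > p-O₂N–C₆H₄–O⁻ > RS⁻ > OH⁻ > (CH₃)₃CO⁻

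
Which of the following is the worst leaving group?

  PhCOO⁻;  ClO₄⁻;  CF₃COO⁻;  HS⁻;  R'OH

ClO₄⁻: pKₐ(HClO₄) ≈ -10
R'OH: pKₐ(R'OH₂⁺) ≈ -2.4
CF₃COO⁻: pKₐ(CF₃COOH) ≈ 0.2
PhCOO⁻: pKₐ(C₆H₅COOH) ≈ 4.2
HS⁻: pKₐ(H₂S) ≈ 7

HS⁻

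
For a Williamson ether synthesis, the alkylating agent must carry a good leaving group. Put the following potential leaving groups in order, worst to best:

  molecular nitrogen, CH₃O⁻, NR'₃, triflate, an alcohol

CH₃O⁻ < NR'₃ < an alcohol < triflate < molecular nitrogen

Leaving-group ability tracks the stability of the departed species; conjugate-acid pKₐ is the usual yardstick (lower pKₐ → better LG).
molecular nitrogen: no meaningful conjugate acid; N₂ departs as an exceptionally stable neutral molecule
triflate: pKₐ(CF₃SO₃H (triflic acid)) ≈ -14
an alcohol: pKₐ(R'OH₂⁺) ≈ -2.4
NR'₃: pKₐ(R'₃NH⁺) ≈ 10.7
CH₃O⁻: pKₐ(CH₃OH) ≈ 15.5
The question asks for worst first, so the sequence is read in increasing leaving-group ability.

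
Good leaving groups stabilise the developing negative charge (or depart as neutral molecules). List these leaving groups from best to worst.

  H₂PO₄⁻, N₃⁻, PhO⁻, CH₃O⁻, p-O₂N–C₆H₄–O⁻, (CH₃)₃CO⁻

H₂PO₄⁻ > N₃⁻ > p-O₂N–C₆H₄–O⁻ > PhO⁻ > CH₃O⁻ > (CH₃)₃CO⁻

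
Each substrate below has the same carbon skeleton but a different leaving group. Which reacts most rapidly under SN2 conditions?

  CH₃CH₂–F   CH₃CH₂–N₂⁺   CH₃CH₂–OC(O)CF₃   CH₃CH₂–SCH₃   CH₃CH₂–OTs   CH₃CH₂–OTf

Same R in every case — rank the leaving groups.
Leaving-group ability tracks the stability of the departed species; conjugate-acid pKₐ is the usual yardstick (lower pKₐ → better LG).
CH₃CH₂–N₂⁺ loses N₂: no meaningful conjugate acid; N₂ departs as an exceptionally stable neutral molecule
CH₃CH₂–OTf loses OTf⁻: pKₐ(CF₃SO₃H (triflic acid)) ≈ -14
CH₃CH₂–OTs loses OTs⁻: pKₐ(p-CH₃C₆H₄SO₃H (TsOH)) ≈ -2.8
CH₃CH₂–OC(O)CF₃ loses CF₃COO⁻: pKₐ(CF₃COOH) ≈ 0.2
CH₃CH₂–F loses F⁻: pKₐ(HF) ≈ 3.2
CH₃CH₂–SCH₃ loses RS⁻: pKₐ(RSH (a thiol)) ≈ 10.5

CH₃CH₂–N₂⁺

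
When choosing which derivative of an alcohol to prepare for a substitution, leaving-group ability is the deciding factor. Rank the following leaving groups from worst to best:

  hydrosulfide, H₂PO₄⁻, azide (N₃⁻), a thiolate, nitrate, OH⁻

Leaving-group ability tracks the stability of the departed species; conjugate-acid pKₐ is the usual yardstick (lower pKₐ → better LG).
nitrate: pKₐ(HNO₃) ≈ -1.3
H₂PO₄⁻: pKₐ(H₃PO₄) ≈ 2.1 — moderate base; biological leaving group after further activation
azide (N₃⁻): pKₐ(HN₃) ≈ 4.7
hydrosulfide: pKₐ(H₂S) ≈ 7 — larger and more polarisable than the oxygen analogue
a thiolate: pKₐ(RSH (a thiol)) ≈ 10.5 — moderately basic; rarely leaves without activation
OH⁻: pKₐ(H₂O) ≈ 15.7 — strong base; essentially never leaves without prior activation
Listed from poorest to best leaving group as asked.

OH⁻ < a thiolate < hydrosulfide < azide (N₃⁻) < H₂PO₄⁻ < nitrate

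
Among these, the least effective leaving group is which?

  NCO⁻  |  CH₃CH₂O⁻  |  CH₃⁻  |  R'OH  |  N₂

CH₃⁻

A good leaving group is a weak base: the lower the pKₐ of its conjugate acid, the more readily it departs.
N₂: no meaningful conjugate acid; N₂ departs as an exceptionally stable neutral molecule
R'OH: pKₐ(R'OH₂⁺) ≈ -2.4
NCO⁻: pKₐ(HOCN) ≈ 3.5
CH₃CH₂O⁻: pKₐ(CH₃CH₂OH) ≈ 16
CH₃⁻: pKₐ(CH₄) ≈ 48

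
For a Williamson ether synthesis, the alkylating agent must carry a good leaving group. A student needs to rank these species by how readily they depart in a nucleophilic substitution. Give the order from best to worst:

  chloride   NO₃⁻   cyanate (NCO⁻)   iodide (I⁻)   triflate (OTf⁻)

triflate (OTf⁻) > iodide (I⁻) > chloride > NO₃⁻ > cyanate (NCO⁻)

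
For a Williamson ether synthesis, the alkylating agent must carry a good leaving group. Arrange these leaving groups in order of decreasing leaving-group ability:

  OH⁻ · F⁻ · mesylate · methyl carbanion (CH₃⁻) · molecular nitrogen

A good leaving group is a weak base: the lower the pKₐ of its conjugate acid, the more readily it departs.
molecular nitrogen: no meaningful conjugate acid; N₂ departs as an exceptionally stable neutral molecule
mesylate: pKₐ(CH₃SO₃H (MsOH)) ≈ -1.9
F⁻: pKₐ(HF) ≈ 3.2
OH⁻: pKₐ(H₂O) ≈ 15.7
methyl carbanion (CH₃⁻): pKₐ(CH₄) ≈ 48

molecular nitrogen > mesylate > F⁻ > OH⁻ > methyl carbanion (CH₃⁻)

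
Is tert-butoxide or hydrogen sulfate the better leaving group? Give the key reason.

hydrogen sulfate

hydrogen sulfate is the better leaving group.
pKₐ(H₂SO₄) ≈ -3 versus pKₐ(t-BuOH) ≈ 18: hydrogen sulfate is the much weaker base.
Conjugate base of a strong mineral acid.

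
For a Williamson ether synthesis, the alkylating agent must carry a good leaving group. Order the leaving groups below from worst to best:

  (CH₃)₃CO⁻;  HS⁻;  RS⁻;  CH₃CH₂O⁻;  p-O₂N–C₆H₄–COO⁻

(CH₃)₃CO⁻ < CH₃CH₂O⁻ < RS⁻ < HS⁻ < p-O₂N–C₆H₄–COO⁻

p-O₂N–C₆H₄–COO⁻: pKₐ(p-nitrobenzoic acid) ≈ 3.4
HS⁻: pKₐ(H₂S) ≈ 7
RS⁻: pKₐ(RSH (a thiol)) ≈ 10.5
CH₃CH₂O⁻: pKₐ(CH₃CH₂OH) ≈ 16
(CH₃)₃CO⁻: pKₐ(t-BuOH) ≈ 18
Listed from poorest to best leaving group as asked.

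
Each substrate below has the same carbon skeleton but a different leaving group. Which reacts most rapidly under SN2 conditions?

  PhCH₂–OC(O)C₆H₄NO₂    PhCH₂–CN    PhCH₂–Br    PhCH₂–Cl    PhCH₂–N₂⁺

With the same alkyl group throughout, only the leaving group differentiates the rates.
Rank by basicity of the departing species: weakest base leaves most easily.
PhCH₂–N₂⁺ loses N₂: no meaningful conjugate acid; N₂ departs as an exceptionally stable neutral molecule
PhCH₂–Br loses Br⁻: pKₐ(HBr) ≈ -9
PhCH₂–Cl loses Cl⁻: pKₐ(HCl) ≈ -7
PhCH₂–OC(O)C₆H₄NO₂ loses p-O₂N–C₆H₄–COO⁻: pKₐ(p-nitrobenzoic acid) ≈ 3.4
PhCH₂–CN loses CN⁻: pKₐ(HCN) ≈ 9.2

PhCH₂–N₂⁺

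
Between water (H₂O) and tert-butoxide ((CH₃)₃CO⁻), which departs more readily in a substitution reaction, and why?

water (H₂O) is the better leaving group.
pKₐ(H₃O⁺) ≈ -1.7 versus pKₐ(t-BuOH) ≈ 18: water (H₂O) is the much weaker base.
Neutral; leaves from a protonated alcohol (R–OH₂⁺).

water (H₂O)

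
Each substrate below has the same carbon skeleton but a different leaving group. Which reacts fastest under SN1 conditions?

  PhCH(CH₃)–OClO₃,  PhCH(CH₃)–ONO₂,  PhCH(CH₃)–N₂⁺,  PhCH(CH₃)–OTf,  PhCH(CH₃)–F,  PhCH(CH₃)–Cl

PhCH(CH₃)–N₂⁺

Same R in every case — rank the leaving groups.
Rank by basicity of the departing species: weakest base leaves most easily.
PhCH(CH₃)–N₂⁺ loses N₂: no meaningful conjugate acid; N₂ departs as an exceptionally stable neutral molecule
PhCH(CH₃)–OTf loses OTf⁻: pKₐ(CF₃SO₃H (triflic acid)) ≈ -14
PhCH(CH₃)–OClO₃ loses ClO₄⁻: pKₐ(HClO₄) ≈ -10
PhCH(CH₃)–Cl loses Cl⁻: pKₐ(HCl) ≈ -7
PhCH(CH₃)–ONO₂ loses NO₃⁻: pKₐ(HNO₃) ≈ -1.3
PhCH(CH₃)–F loses F⁻: pKₐ(HF) ≈ 3.2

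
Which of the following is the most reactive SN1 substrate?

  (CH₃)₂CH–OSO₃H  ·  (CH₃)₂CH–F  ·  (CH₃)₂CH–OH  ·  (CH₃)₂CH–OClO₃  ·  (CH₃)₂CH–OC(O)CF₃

(CH₃)₂CH–OClO₃

The skeletons are identical, so relative rate is governed entirely by leaving-group ability.
A good leaving group is a weak base: the lower the pKₐ of its conjugate acid, the more readily it departs.
(CH₃)₂CH–OClO₃ loses ClO₄⁻: pKₐ(HClO₄) ≈ -10
(CH₃)₂CH–OSO₃H loses HSO₄⁻: pKₐ(H₂SO₄) ≈ -3
(CH₃)₂CH–OC(O)CF₃ loses CF₃COO⁻: pKₐ(CF₃COOH) ≈ 0.2
(CH₃)₂CH–F loses F⁻: pKₐ(HF) ≈ 3.2
(CH₃)₂CH–OH loses OH⁻: pKₐ(H₂O) ≈ 15.7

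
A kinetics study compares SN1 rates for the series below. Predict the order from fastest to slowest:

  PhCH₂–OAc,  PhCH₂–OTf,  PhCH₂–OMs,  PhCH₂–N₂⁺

PhCH₂–N₂⁺ > PhCH₂–OTf > PhCH₂–OMs > PhCH₂–OAc

Same R in every case — rank the leaving groups.
Leaving-group ability tracks the stability of the departed species; conjugate-acid pKₐ is the usual yardstick (lower pKₐ → better LG).
PhCH₂–N₂⁺ loses N₂: no meaningful conjugate acid; N₂ departs as an exceptionally stable neutral molecule
PhCH₂–OTf loses OTf⁻: pKₐ(CF₃SO₃H (triflic acid)) ≈ -14
PhCH₂–OMs loses OMs⁻: pKₐ(CH₃SO₃H (MsOH)) ≈ -1.9
PhCH₂–OAc loses AcO⁻: pKₐ(CH₃COOH) ≈ 4.8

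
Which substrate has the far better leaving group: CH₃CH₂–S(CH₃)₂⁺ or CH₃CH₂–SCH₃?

From CH₃CH₂–SCH₃ the departing group would be RS⁻ (pKₐ(RSH (a thiol)) ≈ 10.5). Moderately basic; rarely leaves without activation.
From CH₃CH₂–S(CH₃)₂⁺ the leaving group is SR'₂ (pKₐ(R'₂SH⁺) ≈ -7). Neutral; leaves from a sulfonium salt (R–SR'₂⁺).
(In practice CH₃CH₂–S(CH₃)₂⁺ is made from CH₃CH₂–SCH₃ by S-methylation with CH₃I, allowing neutral dimethyl sulfide, rather than methanethiolate, to depart.)

CH₃CH₂–S(CH₃)₂⁺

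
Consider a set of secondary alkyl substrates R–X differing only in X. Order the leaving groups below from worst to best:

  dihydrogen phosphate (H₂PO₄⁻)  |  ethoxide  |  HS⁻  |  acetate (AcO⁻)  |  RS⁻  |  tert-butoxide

The more stable X⁻ (or X) is on its own — i.e. the weaker a base it is — the better a leaving group it makes.
dihydrogen phosphate (H₂PO₄⁻): pKₐ(H₃PO₄) ≈ 2.1
acetate (AcO⁻): pKₐ(CH₃COOH) ≈ 4.8 — resonance-stabilised but still a weak base
HS⁻: pKₐ(H₂S) ≈ 7 — larger and more polarisable than the oxygen analogue
RS⁻: pKₐ(RSH (a thiol)) ≈ 10.5
ethoxide: pKₐ(CH₃CH₂OH) ≈ 16
tert-butoxide: pKₐ(t-BuOH) ≈ 18 — bulky, strongly basic alkoxide
Reversing gives the worst-to-best order requested.

tert-butoxide < ethoxide < RS⁻ < HS⁻ < acetate (AcO⁻) < dihydrogen phosphate (H₂PO₄⁻)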